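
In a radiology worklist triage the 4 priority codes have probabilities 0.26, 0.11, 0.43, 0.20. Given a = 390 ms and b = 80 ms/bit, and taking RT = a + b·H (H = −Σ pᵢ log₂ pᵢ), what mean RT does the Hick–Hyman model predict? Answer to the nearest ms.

537 ms

H = 0.26·log₂(1/0.26) + 0.11·log₂(1/0.11) + 0.43·log₂(1/0.43) + 0.20·log₂(1/0.20) = 1.8435 bits.
RT = 390 + 80 × 1.8435 = 537.48 ms.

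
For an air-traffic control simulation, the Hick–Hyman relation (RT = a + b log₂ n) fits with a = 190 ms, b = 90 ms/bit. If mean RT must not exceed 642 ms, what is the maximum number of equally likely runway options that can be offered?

Set 190 + 90·log₂ n ≤ 642 → log₂ n ≤ (642 − 190)/90 = 5.0222.
So n ≤ 2^5.0222 = 32.497; the largest integer n is 32.

32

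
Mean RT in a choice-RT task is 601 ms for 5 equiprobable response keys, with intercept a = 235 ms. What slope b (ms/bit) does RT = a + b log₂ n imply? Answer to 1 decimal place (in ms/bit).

b = (601 − 235) / log₂(5) = 366 / 2.3219 = 157.628 ms/bit.

157.6 ms/bit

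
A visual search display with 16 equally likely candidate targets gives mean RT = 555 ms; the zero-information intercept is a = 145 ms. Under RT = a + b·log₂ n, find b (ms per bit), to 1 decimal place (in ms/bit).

b = (555 − 145) / log₂(16) = 410 / 4 = 102.500 ms/bit.

102.5 ms/bit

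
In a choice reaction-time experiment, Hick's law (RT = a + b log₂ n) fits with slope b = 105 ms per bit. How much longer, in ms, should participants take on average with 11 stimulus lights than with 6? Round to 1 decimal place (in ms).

91.8 ms

ΔRT = (a + b log₂ n₂) − (a + b log₂ n₁) = b·(log₂ n₂ − log₂ n₁).
log₂(11) − log₂(6) = 3.4594 − 2.5850 = 0.8745.
ΔRT = 105 × 0.8745 = 91.819 ms.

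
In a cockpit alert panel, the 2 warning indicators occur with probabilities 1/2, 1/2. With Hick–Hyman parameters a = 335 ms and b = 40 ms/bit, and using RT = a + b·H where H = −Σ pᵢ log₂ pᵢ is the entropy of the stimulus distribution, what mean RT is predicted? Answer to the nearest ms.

375 ms

Each term −pᵢ log₂ pᵢ: 0.5·1 + 0.5·1; summed, H = 1.000 bits.
Mean RT = a + bH = 335 + 40·1.000 = 375.00 ms.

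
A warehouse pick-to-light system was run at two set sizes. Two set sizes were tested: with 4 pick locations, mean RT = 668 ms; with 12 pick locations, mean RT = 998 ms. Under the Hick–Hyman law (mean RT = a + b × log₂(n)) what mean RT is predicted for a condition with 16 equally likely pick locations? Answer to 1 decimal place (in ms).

1084.4 ms

RT is linear in log₂ n, so two points fix the line:
  b = (998 − 668) / (log₂ 12 − log₂ 4) = 330 / (3.5850 − 2) = 208.207 ms/bit
  a = 668 − 208.207 × 2 = 251.586 ms
Then RT(16) = 251.586 + 208.207 × log₂ 16 = 251.586 + 208.207 × 4 ≈ 1084.414 ms.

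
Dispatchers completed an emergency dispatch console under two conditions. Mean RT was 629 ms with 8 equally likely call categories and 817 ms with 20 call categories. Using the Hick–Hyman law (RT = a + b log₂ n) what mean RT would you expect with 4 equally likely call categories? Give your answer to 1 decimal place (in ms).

RT is linear in log₂ n, so two points fix the line:
  b = (817 − 629) / (log₂ 20 − log₂ 8) = 188 / (4.3219 − 3) = 142.217 ms/bit
  a = 629 − 142.217 × 3 = 202.350 ms
Then RT(4) = 202.350 + 142.217 × log₂ 4 = 202.350 + 142.217 × 2 ≈ 486.783 ms.

486.8 ms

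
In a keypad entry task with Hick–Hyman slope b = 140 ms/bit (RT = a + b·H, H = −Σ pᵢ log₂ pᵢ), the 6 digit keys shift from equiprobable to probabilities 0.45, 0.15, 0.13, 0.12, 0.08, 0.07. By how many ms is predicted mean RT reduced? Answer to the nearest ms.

The RT saving is b·ΔH. Equiprobable H₀ = log₂(6) = 2.5850 bits; with the given probabilities H = 2.2387 bits.
b·(H₀ − H) = 140 × (2.5850 − 2.2387) = 48.47 ms.

48 ms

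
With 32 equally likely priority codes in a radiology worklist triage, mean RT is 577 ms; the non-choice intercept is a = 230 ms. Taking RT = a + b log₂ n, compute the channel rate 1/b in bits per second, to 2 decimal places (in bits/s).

14.41 bits/s

Choice component = 577 − 230 = 347 ms over log₂(32) = 5 bits.
b = 347 / 5 = 69.400 ms/bit, so 1/b = 14.409 bits/s.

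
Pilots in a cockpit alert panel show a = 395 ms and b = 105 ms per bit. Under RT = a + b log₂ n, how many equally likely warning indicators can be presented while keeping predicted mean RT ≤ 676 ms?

6

Information budget: (676 − 395)/105 = 2.6762 bits, so n ≤ 2^2.6762 = 6.392 → at most 6.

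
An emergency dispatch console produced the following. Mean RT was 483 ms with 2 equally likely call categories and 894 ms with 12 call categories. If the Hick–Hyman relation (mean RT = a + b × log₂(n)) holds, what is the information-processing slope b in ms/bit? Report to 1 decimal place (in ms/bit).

The slope on a log₂ axis is (894 − 483) / (3.5850 − 1) = 158.997 ms/bit.

159.0 ms/bit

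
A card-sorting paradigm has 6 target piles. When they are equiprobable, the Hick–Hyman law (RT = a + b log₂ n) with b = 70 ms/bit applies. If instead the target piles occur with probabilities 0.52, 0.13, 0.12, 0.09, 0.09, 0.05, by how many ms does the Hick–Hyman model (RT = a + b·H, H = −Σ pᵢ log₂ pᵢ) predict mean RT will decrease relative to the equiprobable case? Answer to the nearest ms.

Equiprobable entropy H₀ = log₂ 6 = 2.5850 bits.
Skewed entropy H = −Σ pᵢ log₂ pᵢ = 2.0817 bits.
ΔRT = b·(H₀ − H) = 70 × 0.5033 = 35.23 ms.

35 ms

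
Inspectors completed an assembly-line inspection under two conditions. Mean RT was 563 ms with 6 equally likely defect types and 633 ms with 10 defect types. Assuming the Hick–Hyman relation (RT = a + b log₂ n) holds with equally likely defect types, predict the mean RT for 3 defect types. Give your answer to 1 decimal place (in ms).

468.0 ms

RT is linear in log₂ n, so two points fix the line:
  b = (633 − 563) / (log₂ 10 − log₂ 6) = 70 / (3.3219 − 2.5850) = 94.984 ms/bit
  a = 563 − 94.984 × 2.5850 = 317.470 ms
Then RT(3) = 317.470 + 94.984 × log₂ 3 = 317.470 + 94.984 × 1.5850 ≈ 468.016 ms.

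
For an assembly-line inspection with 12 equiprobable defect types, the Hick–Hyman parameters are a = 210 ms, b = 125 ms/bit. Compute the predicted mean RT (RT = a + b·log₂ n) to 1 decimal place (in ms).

log₂(12) = 3.5850 bits, so RT = 210 + 125 × 3.5850 ≈ 658.120 ms.

658.1 ms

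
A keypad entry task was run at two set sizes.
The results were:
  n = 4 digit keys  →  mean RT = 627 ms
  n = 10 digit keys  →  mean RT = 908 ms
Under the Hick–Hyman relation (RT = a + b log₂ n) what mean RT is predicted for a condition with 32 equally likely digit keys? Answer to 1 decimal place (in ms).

1264.7 ms

Solve the two-equation system in a and b:
  b = (908 − 627) / (log₂ 10 − log₂ 4) = 281 / (3.3219 − 2) = 212.568 ms/bit
  a = 627 − 212.568 × 2 = 201.863 ms
Then RT(32) = 201.863 + 212.568 × log₂ 32 = 201.863 + 212.568 × 5 ≈ 1264.705 ms.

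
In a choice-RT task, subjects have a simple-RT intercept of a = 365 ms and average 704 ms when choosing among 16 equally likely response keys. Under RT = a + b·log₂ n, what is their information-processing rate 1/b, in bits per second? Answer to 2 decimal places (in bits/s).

11.80 bits/s

b = (704 − 365)/log₂ 16 = 339/4 = 84.750 ms per bit = 0.08475 s/bit; the reciprocal is 11.799 bits/s.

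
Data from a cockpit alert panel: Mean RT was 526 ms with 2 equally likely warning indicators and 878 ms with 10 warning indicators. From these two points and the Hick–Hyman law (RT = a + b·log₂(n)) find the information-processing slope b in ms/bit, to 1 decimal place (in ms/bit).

The slope on a log₂ axis is (878 − 526) / (3.3219 − 1) = 151.598 ms/bit.

151.6 ms/bit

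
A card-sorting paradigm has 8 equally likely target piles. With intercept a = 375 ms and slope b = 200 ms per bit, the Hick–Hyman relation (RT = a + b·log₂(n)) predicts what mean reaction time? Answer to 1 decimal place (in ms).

log₂(8) = 3 bits, so RT = 375 + 200 × 3 ≈ 975.000 ms.

975.0 ms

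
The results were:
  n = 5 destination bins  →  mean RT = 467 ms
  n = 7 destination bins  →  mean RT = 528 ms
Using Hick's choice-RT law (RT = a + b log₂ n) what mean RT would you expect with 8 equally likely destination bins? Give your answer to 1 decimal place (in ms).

Fit slope and intercept:
  b = (528 − 467) / (log₂ 7 − log₂ 5) = 61 / (2.8074 − 2.3219) = 125.663 ms/bit
  a = 467 − 125.663 × 2.3219 = 175.220 ms
Then RT(8) = 175.220 + 125.663 × log₂ 8 = 175.220 + 125.663 × 3 ≈ 552.208 ms.

552.2 ms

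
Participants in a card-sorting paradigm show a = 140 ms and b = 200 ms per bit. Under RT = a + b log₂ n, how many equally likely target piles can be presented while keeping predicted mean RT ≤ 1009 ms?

200·log₂ n ≤ 1009 − 140 = 869, giving log₂ n ≤ 4.3450 and n ≤ 20.322. The largest whole number is 20.

20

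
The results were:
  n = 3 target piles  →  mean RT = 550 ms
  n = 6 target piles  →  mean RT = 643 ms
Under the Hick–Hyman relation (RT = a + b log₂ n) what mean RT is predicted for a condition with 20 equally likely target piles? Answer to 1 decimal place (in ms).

Solve the two-equation system in a and b:
  b = (643 − 550) / (log₂ 6 − log₂ 3) = 93 / (2.5850 − 1.5850) = 93.000 ms/bit
  a = 550 − 93.000 × 1.5850 = 402.598 ms
Then RT(20) = 402.598 + 93.000 × log₂ 20 = 402.598 + 93.000 × 4.3219 ≈ 804.538 ms.

804.5 ms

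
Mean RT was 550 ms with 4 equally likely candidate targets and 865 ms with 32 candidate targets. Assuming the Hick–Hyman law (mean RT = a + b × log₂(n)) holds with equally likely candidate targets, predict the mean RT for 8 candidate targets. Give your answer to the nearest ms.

Fit slope and intercept:
  b = (865 − 550) / (log₂ 32 − log₂ 4) = 315 / (5 − 2) = 105 ms/bit
  a = 550 − 105 × 2 = 340 ms
Then RT(8) = 340 + 105 × log₂ 8 = 340 + 105 × 3 ≈ 655.000 ms.

655 ms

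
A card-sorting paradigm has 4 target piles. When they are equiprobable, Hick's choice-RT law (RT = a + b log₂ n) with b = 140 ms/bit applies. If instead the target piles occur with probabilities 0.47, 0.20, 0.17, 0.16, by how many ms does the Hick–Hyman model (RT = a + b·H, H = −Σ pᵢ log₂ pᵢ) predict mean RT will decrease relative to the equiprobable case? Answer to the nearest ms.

The RT saving is b·ΔH. Equiprobable H₀ = log₂(4) = 2.0000 bits; with the given probabilities H = 1.8339 bits.
b·(H₀ − H) = 140 × (2.0000 − 1.8339) = 23.25 ms.

23 ms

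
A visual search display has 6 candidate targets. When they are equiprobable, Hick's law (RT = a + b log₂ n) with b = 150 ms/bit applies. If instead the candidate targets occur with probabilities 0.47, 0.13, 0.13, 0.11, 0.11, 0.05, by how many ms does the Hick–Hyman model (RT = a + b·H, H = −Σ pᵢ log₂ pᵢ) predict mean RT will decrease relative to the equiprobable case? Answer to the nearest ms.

Equiprobable entropy H₀ = log₂ 6 = 2.5850 bits.
Skewed entropy H = −Σ pᵢ log₂ pᵢ = 2.1939 bits.
ΔRT = b·(H₀ − H) = 150 × 0.3910 = 58.66 ms.

59 ms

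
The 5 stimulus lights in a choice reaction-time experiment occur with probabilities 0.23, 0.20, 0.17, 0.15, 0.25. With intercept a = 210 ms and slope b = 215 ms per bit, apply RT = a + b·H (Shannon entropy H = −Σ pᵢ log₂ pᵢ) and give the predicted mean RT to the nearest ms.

704 ms

H = 0.23·log₂(1/0.23) + 0.20·log₂(1/0.20) + 0.17·log₂(1/0.17) + 0.15·log₂(1/0.15) + 0.25·log₂(1/0.25) = 2.2972 bits.
RT = 210 + 215 × 2.2972 = 703.89 ms.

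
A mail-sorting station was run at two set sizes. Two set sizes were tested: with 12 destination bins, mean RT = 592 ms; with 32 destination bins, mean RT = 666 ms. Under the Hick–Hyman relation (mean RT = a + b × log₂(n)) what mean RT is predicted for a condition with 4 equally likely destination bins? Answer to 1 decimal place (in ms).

509.1 ms

Solve the two-equation system in a and b:
  b = (666 − 592) / (log₂ 32 − log₂ 12) = 74 / (5 − 3.5850) = 52.295 ms/bit
  a = 592 − 52.295 × 3.5850 = 404.523 ms
Then RT(4) = 404.523 + 52.295 × log₂ 4 = 404.523 + 52.295 × 2 ≈ 509.114 ms.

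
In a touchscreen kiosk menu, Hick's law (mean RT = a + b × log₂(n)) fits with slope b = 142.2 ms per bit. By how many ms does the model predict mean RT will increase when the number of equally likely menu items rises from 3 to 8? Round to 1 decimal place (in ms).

Only the slope matters, since a is common to both: ΔRT = b·log₂(n₂/n₁).
log₂(8) − log₂(3) = 3 − 1.5850 = 1.4150.
ΔRT = 142.2 × 1.4150 = 201.218 ms.

201.2 ms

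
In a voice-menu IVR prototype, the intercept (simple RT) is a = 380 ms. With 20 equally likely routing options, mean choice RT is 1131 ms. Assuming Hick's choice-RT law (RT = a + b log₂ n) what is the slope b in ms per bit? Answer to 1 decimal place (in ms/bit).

20 alternatives carry log₂ 20 = 4.3219 bits; the choice cost is 1131 − 380 = 751 ms, so b = 751/4.3219 = 173.765 ms/bit.

173.8 ms/bit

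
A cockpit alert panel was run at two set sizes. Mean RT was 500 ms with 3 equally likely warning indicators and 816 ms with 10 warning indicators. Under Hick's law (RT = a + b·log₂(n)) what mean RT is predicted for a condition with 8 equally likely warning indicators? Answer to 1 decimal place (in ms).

757.4 ms

Fit slope and intercept:
  b = (816 − 500) / (log₂ 10 − log₂ 3) = 316 / (3.3219 − 1.5850) = 181.926 ms/bit
  a = 500 − 181.926 × 1.5850 = 211.653 ms
Then RT(8) = 211.653 + 181.926 × log₂ 8 = 211.653 + 181.926 × 3 ≈ 757.433 ms.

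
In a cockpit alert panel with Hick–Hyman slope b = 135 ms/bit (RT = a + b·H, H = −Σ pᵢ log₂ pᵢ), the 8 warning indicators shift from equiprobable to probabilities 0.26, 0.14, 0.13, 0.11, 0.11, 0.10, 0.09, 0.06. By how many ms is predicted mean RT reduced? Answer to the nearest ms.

Equiprobable entropy H₀ = log₂ 8 = 3.0000 bits.
Skewed entropy H = −Σ pᵢ log₂ pᵢ = 2.8740 bits.
ΔRT = b·(H₀ − H) = 135 × 0.1260 = 17.01 ms.

17 ms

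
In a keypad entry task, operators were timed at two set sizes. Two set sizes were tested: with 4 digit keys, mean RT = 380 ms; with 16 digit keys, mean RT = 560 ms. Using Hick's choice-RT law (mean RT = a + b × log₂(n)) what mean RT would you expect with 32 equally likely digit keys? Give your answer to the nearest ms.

Solve the two-equation system in a and b:
  b = (560 − 380) / (log₂ 16 − log₂ 4) = 180 / (4 − 2) = 90 ms/bit
  a = 380 − 90 × 2 = 200 ms
Then RT(32) = 200 + 90 × log₂ 32 = 200 + 90 × 5 ≈ 650.000 ms.

650 ms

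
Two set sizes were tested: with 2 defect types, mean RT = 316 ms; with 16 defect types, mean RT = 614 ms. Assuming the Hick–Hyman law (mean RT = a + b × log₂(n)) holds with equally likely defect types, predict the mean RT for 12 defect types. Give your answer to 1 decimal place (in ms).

Fit slope and intercept:
  b = (614 − 316) / (log₂ 16 − log₂ 2) = 298 / (4 − 1) = 99.333 ms/bit
  a = 316 − 99.333 × 1 = 216.667 ms
Then RT(12) = 216.667 + 99.333 × log₂ 12 = 216.667 + 99.333 × 3.5850 ≈ 572.773 ms.

572.8 ms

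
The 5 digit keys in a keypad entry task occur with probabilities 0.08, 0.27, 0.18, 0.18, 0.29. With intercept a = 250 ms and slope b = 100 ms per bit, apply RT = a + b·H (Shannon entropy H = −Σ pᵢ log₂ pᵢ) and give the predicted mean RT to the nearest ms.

471 ms

Entropy contributions −pᵢ log₂ pᵢ: 0.2915, 0.5100, 0.4453, 0.4453, 0.5179; sum H = 2.2100 bits.
RT = a + bH = 250 + 100·2.2100 = 471.00 ms.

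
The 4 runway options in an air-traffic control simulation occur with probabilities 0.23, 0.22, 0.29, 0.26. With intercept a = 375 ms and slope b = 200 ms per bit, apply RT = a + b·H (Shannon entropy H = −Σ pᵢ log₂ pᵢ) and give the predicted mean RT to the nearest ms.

H = 0.23·log₂(1/0.23) + 0.22·log₂(1/0.22) + 0.29·log₂(1/0.29) + 0.26·log₂(1/0.26) = 1.9914 bits.
RT = 375 + 200 × 1.9914 = 773.29 ms.

773 ms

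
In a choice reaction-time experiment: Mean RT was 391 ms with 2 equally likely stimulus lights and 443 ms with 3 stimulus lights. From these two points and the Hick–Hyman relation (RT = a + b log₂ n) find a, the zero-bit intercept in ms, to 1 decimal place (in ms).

Slope: b = (443 − 391) / (log₂ 3 − log₂ 2) = 52/0.5850 = 88.895 ms/bit.
Intercept: a = 391 − 88.895·log₂(2) = 302.105 ms.

302.1 ms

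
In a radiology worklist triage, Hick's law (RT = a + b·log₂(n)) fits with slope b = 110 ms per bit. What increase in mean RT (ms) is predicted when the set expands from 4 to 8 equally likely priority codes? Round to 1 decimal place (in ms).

The intercept a cancels: ΔRT = b·(log₂ n₂ − log₂ n₁) = b·log₂(n₂/n₁).
log₂(8) − log₂(4) = log₂(8/4) = log₂(2) = 1.
ΔRT = 110 × 1.0000 = 110.000 ms.

110.0 ms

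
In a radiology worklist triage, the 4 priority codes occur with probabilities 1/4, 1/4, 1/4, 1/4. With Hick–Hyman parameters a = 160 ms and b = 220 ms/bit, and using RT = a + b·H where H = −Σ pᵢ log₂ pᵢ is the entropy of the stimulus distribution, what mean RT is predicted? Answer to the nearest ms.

600 ms

H = −Σ pᵢ log₂ pᵢ = 0.25·2 + 0.25·2 + 0.25·2 + 0.25·2 = 2.000 bits.
RT = 160 + 220 × 2.000 = 600.00 ms.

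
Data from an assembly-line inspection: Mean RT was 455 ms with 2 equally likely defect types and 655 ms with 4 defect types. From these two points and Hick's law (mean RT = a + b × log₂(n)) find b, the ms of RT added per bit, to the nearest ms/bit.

200 ms/bit

b = (RT₂ − RT₁)/(log₂ n₂ − log₂ n₁) = (655 − 455)/(2 − 1) = 200 ms/bit.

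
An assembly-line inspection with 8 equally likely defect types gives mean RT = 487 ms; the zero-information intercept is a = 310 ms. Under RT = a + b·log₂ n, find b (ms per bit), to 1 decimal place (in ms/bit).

59.0 ms/bit

b = (487 − 310) / log₂(8) = 177 / 3 = 59.000 ms/bit.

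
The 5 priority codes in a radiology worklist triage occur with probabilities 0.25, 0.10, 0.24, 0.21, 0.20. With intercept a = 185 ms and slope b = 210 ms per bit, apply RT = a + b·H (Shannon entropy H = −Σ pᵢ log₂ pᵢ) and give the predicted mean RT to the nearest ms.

660 ms

H = 0.25·log₂(1/0.25) + 0.10·log₂(1/0.10) + 0.24·log₂(1/0.24) + 0.21·log₂(1/0.21) + 0.20·log₂(1/0.20) = 2.2635 bits.
RT = 185 + 210 × 2.2635 = 660.34 ms.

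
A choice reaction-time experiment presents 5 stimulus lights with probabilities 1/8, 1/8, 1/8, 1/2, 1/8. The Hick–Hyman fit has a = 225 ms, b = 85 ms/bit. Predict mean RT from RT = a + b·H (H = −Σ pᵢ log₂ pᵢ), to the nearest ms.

395 ms

H = −Σ pᵢ log₂ pᵢ = 0.125·3 + 0.125·3 + 0.125·3 + 0.5·1 + 0.125·3 = 2.000 bits.
RT = 225 + 85 × 2.000 = 395.00 ms.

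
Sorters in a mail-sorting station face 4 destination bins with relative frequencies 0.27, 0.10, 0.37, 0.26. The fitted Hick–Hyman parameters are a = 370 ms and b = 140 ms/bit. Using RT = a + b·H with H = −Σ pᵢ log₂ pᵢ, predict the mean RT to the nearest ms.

Entropy contributions −pᵢ log₂ pᵢ: 0.5100, 0.3322, 0.5307, 0.5053; sum H = 1.8782 bits.
RT = a + bH = 370 + 140·1.8782 = 632.95 ms.

633 ms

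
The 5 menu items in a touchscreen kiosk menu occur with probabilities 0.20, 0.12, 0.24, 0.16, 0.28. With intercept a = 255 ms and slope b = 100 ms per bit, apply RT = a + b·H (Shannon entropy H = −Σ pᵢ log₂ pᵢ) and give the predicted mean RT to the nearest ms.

H = 0.20·log₂(1/0.20) + 0.12·log₂(1/0.12) + 0.24·log₂(1/0.24) + 0.16·log₂(1/0.16) + 0.28·log₂(1/0.28) = 2.2628 bits.
RT = 255 + 100 × 2.2628 = 481.28 ms.

481 ms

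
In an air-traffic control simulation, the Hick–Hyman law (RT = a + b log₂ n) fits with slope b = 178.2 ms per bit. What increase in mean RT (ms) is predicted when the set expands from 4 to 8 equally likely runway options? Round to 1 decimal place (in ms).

178.2 ms

The intercept a cancels: ΔRT = b·(log₂ n₂ − log₂ n₁) = b·log₂(n₂/n₁).
log₂(8) − log₂(4) = log₂(8/4) = log₂(2) = 1.
ΔRT = 178.2 × 1.0000 = 178.200 ms.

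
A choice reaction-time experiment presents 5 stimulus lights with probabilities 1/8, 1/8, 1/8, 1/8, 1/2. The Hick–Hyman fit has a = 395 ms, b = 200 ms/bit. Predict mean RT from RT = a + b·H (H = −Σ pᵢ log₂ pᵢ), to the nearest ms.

795 ms

Each term −pᵢ log₂ pᵢ: 0.125·3 + 0.125·3 + 0.125·3 + 0.125·3 + 0.5·1; summed, H = 2.000 bits.
Mean RT = a + bH = 395 + 200·2.000 = 795.00 ms.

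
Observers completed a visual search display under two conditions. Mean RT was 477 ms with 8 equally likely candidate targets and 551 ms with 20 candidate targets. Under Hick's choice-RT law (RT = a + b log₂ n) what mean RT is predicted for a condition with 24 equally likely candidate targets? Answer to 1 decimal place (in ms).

565.7 ms

RT is linear in log₂ n, so two points fix the line:
  b = (551 − 477) / (log₂ 20 − log₂ 8) = 74 / (4.3219 − 3) = 55.979 ms/bit
  a = 477 − 55.979 × 3 = 309.063 ms
Then RT(24) = 309.063 + 55.979 × log₂ 24 = 309.063 + 55.979 × 4.5850 ≈ 565.724 ms.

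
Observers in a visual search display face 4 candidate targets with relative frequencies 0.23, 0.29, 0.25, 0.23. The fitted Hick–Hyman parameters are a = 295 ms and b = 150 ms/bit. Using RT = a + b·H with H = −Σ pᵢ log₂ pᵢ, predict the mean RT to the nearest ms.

H = 0.23·log₂(1/0.23) + 0.29·log₂(1/0.29) + 0.25·log₂(1/0.25) + 0.23·log₂(1/0.23) = 1.9932 bits.
RT = 295 + 150 × 1.9932 = 593.99 ms.

594 ms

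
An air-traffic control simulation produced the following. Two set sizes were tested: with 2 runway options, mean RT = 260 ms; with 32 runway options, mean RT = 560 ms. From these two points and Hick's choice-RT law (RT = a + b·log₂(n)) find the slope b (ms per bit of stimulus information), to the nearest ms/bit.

75 ms/bit

b = (RT₂ − RT₁)/(log₂ n₂ − log₂ n₁) = (560 − 260)/(5 − 1) = 75 ms/bit.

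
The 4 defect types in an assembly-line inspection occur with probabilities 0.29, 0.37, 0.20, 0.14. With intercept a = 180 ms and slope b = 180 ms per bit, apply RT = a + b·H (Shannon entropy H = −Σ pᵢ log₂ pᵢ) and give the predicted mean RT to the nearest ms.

Entropy contributions −pᵢ log₂ pᵢ: 0.5179, 0.5307, 0.4644, 0.3971; sum H = 1.9101 bits.
RT = a + bH = 180 + 180·1.9101 = 523.82 ms.

524 ms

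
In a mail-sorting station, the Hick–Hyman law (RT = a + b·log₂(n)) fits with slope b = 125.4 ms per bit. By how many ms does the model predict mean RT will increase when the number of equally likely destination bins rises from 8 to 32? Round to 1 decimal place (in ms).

Only the slope matters, since a is common to both: ΔRT = b·log₂(n₂/n₁).
log₂(32) − log₂(8) = log₂(32/8) = log₂(4) = 2.
ΔRT = 125.4 × 2.0000 = 250.800 ms.

250.8 ms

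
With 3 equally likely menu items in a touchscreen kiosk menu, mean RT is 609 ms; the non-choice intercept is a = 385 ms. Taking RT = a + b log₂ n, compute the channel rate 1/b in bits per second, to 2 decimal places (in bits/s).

7.08 bits/s

b = (609 − 385)/log₂ 3 = 224/1.5850 = 141.328 ms per bit = 0.14133 s/bit; the reciprocal is 7.076 bits/s.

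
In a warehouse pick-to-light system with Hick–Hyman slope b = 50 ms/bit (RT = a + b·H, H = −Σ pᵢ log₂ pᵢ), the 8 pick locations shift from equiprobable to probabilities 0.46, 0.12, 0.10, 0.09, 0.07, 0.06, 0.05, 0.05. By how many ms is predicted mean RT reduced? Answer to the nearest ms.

The RT saving is b·ΔH. Equiprobable H₀ = log₂(8) = 3.0000 bits; with the given probabilities H = 2.4715 bits.
b·(H₀ − H) = 50 × (3.0000 − 2.4715) = 26.42 ms.

26 ms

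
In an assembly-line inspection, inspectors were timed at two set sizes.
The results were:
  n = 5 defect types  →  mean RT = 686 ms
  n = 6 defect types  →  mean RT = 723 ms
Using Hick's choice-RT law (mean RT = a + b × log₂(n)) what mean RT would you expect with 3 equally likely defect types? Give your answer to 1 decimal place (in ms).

582.3 ms

RT is linear in log₂ n, so two points fix the line:
  b = (723 − 686) / (log₂ 6 − log₂ 5) = 37 / (2.5850 − 2.3219) = 140.666 ms/bit
  a = 686 − 140.666 × 2.3219 = 359.384 ms
Then RT(3) = 359.384 + 140.666 × log₂ 3 = 359.384 + 140.666 × 1.5850 ≈ 582.334 ms.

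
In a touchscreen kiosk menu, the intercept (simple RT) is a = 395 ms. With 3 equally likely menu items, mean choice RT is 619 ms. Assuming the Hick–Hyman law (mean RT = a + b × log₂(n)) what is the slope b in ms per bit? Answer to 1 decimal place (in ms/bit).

b = (619 − 395) / log₂(3) = 224 / 1.5850 = 141.328 ms/bit.

141.3 ms/bit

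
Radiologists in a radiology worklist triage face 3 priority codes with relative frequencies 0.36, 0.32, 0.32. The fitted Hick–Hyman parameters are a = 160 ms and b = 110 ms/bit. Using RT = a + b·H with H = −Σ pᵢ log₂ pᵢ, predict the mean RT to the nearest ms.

334 ms

Entropy contributions −pᵢ log₂ pᵢ: 0.5306, 0.5260, 0.5260; sum H = 1.5827 bits.
RT = a + bH = 160 + 110·1.5827 = 334.10 ms.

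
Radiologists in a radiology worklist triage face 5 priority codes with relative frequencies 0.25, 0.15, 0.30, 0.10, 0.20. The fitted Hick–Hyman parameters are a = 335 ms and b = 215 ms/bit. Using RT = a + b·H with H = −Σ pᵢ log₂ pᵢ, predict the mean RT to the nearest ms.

H = 0.25·log₂(1/0.25) + 0.15·log₂(1/0.15) + 0.30·log₂(1/0.30) + 0.10·log₂(1/0.10) + 0.20·log₂(1/0.20) = 2.2282 bits.
RT = 335 + 215 × 2.2282 = 814.07 ms.

814 ms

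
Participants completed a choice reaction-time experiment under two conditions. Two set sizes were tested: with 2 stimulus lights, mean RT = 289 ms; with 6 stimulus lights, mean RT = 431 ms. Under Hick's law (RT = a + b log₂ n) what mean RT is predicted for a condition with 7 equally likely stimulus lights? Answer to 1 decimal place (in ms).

450.9 ms

With log₂ n on the abscissa the relation is linear; from the two conditions:
  b = (431 − 289) / (log₂ 6 − log₂ 2) = 142 / (2.5850 − 1) = 89.592 ms/bit
  a = 289 − 89.592 × 1 = 199.408 ms
Then RT(7) = 199.408 + 89.592 × log₂ 7 = 199.408 + 89.592 × 2.8074 ≈ 450.925 ms.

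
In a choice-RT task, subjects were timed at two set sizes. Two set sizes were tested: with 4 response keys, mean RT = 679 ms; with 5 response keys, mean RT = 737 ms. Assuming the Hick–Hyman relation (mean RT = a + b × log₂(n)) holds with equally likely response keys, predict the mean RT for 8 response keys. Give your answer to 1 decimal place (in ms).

859.2 ms

Solve the two-equation system in a and b:
  b = (737 − 679) / (log₂ 5 − log₂ 4) = 58 / (2.3219 − 2) = 180.164 ms/bit
  a = 679 − 180.164 × 2 = 318.671 ms
Then RT(8) = 318.671 + 180.164 × log₂ 8 = 318.671 + 180.164 × 3 ≈ 859.164 ms.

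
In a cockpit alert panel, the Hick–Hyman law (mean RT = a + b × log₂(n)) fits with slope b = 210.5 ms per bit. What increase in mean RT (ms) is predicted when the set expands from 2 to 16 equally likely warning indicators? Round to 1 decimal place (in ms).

631.5 ms

The intercept a cancels: ΔRT = b·(log₂ n₂ − log₂ n₁) = b·log₂(n₂/n₁).
log₂(16) − log₂(2) = log₂(16/2) = log₂(8) = 3.
ΔRT = 210.5 × 3.0000 = 631.500 ms.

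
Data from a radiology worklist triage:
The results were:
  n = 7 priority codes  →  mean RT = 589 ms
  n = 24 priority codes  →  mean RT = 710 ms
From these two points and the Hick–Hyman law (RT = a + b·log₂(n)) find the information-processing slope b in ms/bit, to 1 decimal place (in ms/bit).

68.1 ms/bit

The slope on a log₂ axis is (710 − 589) / (4.5850 − 2.8074) = 68.069 ms/bit.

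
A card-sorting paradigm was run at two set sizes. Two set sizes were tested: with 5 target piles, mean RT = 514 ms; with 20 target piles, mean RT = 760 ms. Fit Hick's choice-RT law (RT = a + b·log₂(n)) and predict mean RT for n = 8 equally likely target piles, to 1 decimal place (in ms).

597.4 ms

With log₂ n on the abscissa the relation is linear; from the two conditions:
  b = (760 − 514) / (log₂ 20 − log₂ 5) = 246 / (4.3219 − 2.3219) = 123.000 ms/bit
  a = 514 − 123.000 × 2.3219 = 228.403 ms
Then RT(8) = 228.403 + 123.000 × log₂ 8 = 228.403 + 123.000 × 3 ≈ 597.403 ms.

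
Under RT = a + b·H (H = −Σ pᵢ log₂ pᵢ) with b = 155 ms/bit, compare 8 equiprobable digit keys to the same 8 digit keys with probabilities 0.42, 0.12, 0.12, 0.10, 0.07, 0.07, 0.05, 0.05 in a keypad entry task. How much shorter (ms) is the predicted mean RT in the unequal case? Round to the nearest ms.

Equiprobable entropy H₀ = log₂ 8 = 3.0000 bits.
Skewed entropy H = −Σ pᵢ log₂ pᵢ = 2.5613 bits.
ΔRT = b·(H₀ − H) = 155 × 0.4387 = 68.00 ms.

68 ms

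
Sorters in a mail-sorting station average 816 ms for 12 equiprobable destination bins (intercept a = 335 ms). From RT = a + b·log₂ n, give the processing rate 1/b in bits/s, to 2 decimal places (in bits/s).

7.45 bits/s

b = (816 − 335)/log₂ 12 = 481/3.5850 = 134.172 ms per bit = 0.13417 s/bit; the reciprocal is 7.453 bits/s.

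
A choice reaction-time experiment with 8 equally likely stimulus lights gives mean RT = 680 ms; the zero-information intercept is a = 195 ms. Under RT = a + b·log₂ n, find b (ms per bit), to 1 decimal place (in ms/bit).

161.7 ms/bit

8 alternatives carry log₂ 8 = 3 bits; the choice cost is 680 − 195 = 485 ms, so b = 485/3 = 161.667 ms/bit.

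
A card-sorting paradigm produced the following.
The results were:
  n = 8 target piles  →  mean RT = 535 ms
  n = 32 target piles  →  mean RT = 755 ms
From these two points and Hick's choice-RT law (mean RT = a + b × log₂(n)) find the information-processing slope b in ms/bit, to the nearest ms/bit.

110 ms/bit

Slope: b = (755 − 535) / (log₂ 32 − log₂ 8) = 220/2.0000 = 110 ms/bit.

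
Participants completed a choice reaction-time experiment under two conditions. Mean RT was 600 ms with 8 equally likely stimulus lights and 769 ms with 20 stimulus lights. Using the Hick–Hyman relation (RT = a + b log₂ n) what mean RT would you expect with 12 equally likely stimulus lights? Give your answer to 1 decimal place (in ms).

With log₂ n on the abscissa the relation is linear; from the two conditions:
  b = (769 − 600) / (log₂ 20 − log₂ 8) = 169 / (4.3219 − 3) = 127.844 ms/bit
  a = 600 − 127.844 × 3 = 216.469 ms
Then RT(12) = 216.469 + 127.844 × log₂ 12 = 216.469 + 127.844 × 3.5850 ≈ 674.784 ms.

674.8 ms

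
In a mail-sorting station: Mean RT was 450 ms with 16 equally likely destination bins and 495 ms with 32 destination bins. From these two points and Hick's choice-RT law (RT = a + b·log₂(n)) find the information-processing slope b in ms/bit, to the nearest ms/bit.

b = (RT₂ − RT₁)/(log₂ n₂ − log₂ n₁) = (495 − 450)/(5 − 4) = 45 ms/bit.

45 ms/bit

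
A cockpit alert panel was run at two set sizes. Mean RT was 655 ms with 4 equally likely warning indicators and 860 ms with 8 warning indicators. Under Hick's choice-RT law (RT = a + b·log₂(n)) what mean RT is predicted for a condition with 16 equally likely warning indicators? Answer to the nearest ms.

1065 ms

Solve the two-equation system in a and b:
  b = (860 − 655) / (log₂ 8 − log₂ 4) = 205 / (3 − 2) = 205 ms/bit
  a = 655 − 205 × 2 = 245 ms
Then RT(16) = 245 + 205 × log₂ 16 = 245 + 205 × 4 ≈ 1065.000 ms.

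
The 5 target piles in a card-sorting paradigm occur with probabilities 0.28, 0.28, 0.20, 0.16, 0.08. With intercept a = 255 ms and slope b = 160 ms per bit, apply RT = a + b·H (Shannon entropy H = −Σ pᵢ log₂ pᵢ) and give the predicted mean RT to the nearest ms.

608 ms

Entropy contributions −pᵢ log₂ pᵢ: 0.5142, 0.5142, 0.4644, 0.4230, 0.2915; sum H = 2.2074 bits.
RT = a + bH = 255 + 160·2.2074 = 608.18 ms.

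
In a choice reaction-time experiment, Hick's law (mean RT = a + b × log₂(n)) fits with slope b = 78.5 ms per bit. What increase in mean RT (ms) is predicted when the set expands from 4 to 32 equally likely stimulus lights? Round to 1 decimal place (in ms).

Only the slope matters, since a is common to both: ΔRT = b·log₂(n₂/n₁).
log₂(32) − log₂(4) = log₂(32/4) = log₂(8) = 3.
ΔRT = 78.5 × 3.0000 = 235.500 ms.

235.5 ms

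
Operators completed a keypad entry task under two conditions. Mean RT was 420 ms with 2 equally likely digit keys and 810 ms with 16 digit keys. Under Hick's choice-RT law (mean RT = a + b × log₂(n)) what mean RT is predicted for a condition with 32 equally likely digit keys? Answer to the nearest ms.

940 ms

With log₂ n on the abscissa the relation is linear; from the two conditions:
  b = (810 − 420) / (log₂ 16 − log₂ 2) = 390 / (4 − 1) = 130 ms/bit
  a = 420 − 130 × 1 = 290 ms
Then RT(32) = 290 + 130 × log₂ 32 = 290 + 130 × 5 ≈ 940.000 ms.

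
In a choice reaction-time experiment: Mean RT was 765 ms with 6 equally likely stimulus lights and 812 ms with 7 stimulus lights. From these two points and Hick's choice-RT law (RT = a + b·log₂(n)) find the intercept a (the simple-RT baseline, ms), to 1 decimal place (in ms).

b = (RT₂ − RT₁)/(log₂ n₂ − log₂ n₁) = (812 − 765)/(2.8074 − 2.5850) = 211.338 ms/bit.
Intercept: a = 765 − 211.338·log₂(6) = 218.699 ms.

218.7 ms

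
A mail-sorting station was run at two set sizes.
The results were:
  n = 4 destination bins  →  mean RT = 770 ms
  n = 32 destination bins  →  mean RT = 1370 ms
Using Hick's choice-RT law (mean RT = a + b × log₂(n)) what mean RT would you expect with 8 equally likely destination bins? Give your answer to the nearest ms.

970 ms

With log₂ n on the abscissa the relation is linear; from the two conditions:
  b = (1370 − 770) / (log₂ 32 − log₂ 4) = 600 / (5 − 2) = 200 ms/bit
  a = 770 − 200 × 2 = 370 ms
Then RT(8) = 370 + 200 × log₂ 8 = 370 + 200 × 3 ≈ 970.000 ms.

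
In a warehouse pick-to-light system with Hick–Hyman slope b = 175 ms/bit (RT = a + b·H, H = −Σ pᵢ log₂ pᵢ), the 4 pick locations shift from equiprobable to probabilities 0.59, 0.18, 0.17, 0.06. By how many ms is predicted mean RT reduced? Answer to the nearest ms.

Equiprobable entropy H₀ = log₂ 4 = 2.0000 bits.
Skewed entropy H = −Σ pᵢ log₂ pᵢ = 1.5725 bits.
ΔRT = b·(H₀ − H) = 175 × 0.4275 = 74.80 ms.

75 ms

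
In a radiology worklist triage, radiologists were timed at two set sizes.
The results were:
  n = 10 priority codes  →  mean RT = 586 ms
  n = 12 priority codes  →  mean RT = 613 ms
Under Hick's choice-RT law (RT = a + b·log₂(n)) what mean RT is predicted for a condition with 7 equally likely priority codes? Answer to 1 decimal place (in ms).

With log₂ n on the abscissa the relation is linear; from the two conditions:
  b = (613 − 586) / (log₂ 12 − log₂ 10) = 27 / (3.5850 − 3.3219) = 102.648 ms/bit
  a = 586 − 102.648 × 3.3219 = 245.010 ms
Then RT(7) = 245.010 + 102.648 × log₂ 7 = 245.010 + 102.648 × 2.8074 ≈ 533.180 ms.

533.2 ms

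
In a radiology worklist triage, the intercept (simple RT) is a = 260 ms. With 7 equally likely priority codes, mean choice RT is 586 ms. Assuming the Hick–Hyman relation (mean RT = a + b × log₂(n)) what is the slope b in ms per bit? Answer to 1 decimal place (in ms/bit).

log₂(7) = 2.8074 bits.
b = (RT − a)/log₂ n = (586 − 260) / 2.8074 = 116.124 ms/bit.

116.1 ms/bit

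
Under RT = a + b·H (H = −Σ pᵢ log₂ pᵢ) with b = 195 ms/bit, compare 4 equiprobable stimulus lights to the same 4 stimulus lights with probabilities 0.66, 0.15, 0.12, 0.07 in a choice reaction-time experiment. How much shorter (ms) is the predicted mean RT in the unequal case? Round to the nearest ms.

The RT saving is b·ΔH. Equiprobable H₀ = log₂(4) = 2.0000 bits; with the given probabilities H = 1.4418 bits.
b·(H₀ − H) = 195 × (2.0000 − 1.4418) = 108.85 ms.

109 ms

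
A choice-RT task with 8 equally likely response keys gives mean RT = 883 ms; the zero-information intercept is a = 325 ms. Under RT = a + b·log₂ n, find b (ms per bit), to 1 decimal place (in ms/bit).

8 alternatives carry log₂ 8 = 3 bits; the choice cost is 883 − 325 = 558 ms, so b = 558/3 = 186.000 ms/bit.

186.0 ms/bit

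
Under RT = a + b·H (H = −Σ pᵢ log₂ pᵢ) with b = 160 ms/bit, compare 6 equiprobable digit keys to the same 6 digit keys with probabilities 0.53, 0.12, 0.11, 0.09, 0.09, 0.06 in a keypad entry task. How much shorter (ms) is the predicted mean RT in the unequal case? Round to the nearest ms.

82 ms

Equiprobable entropy H₀ = log₂ 6 = 2.5850 bits.
Skewed entropy H = −Σ pᵢ log₂ pᵢ = 2.0716 bits.
ΔRT = b·(H₀ − H) = 160 × 0.5133 = 82.13 ms.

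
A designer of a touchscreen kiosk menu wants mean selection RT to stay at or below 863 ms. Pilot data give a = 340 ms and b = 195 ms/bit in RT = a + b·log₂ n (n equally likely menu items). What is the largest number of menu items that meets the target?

Information budget: (863 − 340)/195 = 2.6821 bits, so n ≤ 2^2.6821 = 6.418 → at most 6.

6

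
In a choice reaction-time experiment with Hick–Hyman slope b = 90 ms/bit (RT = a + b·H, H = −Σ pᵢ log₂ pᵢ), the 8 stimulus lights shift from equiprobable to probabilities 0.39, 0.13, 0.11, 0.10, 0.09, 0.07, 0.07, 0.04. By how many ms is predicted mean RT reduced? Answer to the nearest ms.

33 ms

The RT saving is b·ΔH. Equiprobable H₀ = log₂(8) = 3.0000 bits; with the given probabilities H = 2.6304 bits.
b·(H₀ − H) = 90 × (3.0000 − 2.6304) = 33.26 ms.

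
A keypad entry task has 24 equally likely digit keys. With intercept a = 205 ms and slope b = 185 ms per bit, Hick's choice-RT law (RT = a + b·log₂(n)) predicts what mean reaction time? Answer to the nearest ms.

log₂(24) = 4.5850 bits, so RT = 205 + 185 × 4.5850 ≈ 1053.218 ms.

1053 ms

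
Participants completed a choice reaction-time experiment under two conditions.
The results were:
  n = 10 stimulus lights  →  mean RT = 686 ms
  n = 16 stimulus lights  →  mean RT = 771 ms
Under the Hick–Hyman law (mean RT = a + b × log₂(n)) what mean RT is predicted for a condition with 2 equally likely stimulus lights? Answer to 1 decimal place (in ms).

With log₂ n on the abscissa the relation is linear; from the two conditions:
  b = (771 − 686) / (log₂ 16 − log₂ 10) = 85 / (4 − 3.3219) = 125.355 ms/bit
  a = 686 − 125.355 × 3.3219 = 269.578 ms
Then RT(2) = 269.578 + 125.355 × log₂ 2 = 269.578 + 125.355 × 1 ≈ 394.934 ms.

394.9 ms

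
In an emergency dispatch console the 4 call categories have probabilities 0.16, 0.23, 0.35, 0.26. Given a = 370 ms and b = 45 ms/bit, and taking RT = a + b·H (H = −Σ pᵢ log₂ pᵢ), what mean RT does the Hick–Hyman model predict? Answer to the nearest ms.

Entropy contributions −pᵢ log₂ pᵢ: 0.4230, 0.4877, 0.5301, 0.5053; sum H = 1.9461 bits.
RT = a + bH = 370 + 45·1.9461 = 457.57 ms.

458 ms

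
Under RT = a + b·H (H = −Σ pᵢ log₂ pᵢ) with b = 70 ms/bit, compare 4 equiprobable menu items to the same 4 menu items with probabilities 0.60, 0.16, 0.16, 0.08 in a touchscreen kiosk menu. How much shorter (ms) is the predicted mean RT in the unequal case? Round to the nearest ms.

Equiprobable entropy H₀ = log₂ 4 = 2.0000 bits.
Skewed entropy H = −Σ pᵢ log₂ pᵢ = 1.5797 bits.
ΔRT = b·(H₀ − H) = 70 × 0.4203 = 29.42 ms.

29 ms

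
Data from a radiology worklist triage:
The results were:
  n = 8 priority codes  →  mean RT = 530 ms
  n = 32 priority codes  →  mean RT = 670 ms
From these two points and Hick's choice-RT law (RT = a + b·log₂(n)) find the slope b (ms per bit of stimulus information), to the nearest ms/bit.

The slope on a log₂ axis is (670 − 530) / (5 − 3) = 70 ms/bit.

70 ms/bit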